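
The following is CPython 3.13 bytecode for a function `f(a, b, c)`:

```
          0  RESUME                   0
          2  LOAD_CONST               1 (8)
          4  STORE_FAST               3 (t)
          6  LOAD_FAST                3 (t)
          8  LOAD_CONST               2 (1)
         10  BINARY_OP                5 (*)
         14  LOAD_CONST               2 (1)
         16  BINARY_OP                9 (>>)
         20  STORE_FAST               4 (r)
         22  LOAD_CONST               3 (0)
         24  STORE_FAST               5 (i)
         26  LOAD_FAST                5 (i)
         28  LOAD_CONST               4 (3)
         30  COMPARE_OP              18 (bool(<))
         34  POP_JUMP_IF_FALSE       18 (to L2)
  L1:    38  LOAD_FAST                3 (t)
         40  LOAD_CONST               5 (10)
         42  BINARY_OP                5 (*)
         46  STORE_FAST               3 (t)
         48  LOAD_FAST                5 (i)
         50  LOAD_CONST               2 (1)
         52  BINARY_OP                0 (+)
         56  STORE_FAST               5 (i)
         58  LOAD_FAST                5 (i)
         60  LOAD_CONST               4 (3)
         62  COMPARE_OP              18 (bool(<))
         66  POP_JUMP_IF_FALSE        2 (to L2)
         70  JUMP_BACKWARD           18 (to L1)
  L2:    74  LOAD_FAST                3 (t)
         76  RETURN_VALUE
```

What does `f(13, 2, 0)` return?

8000

LOAD_CONST → push 8. Stack: [8]
STORE_FAST t → t=8. Stack: []
LOAD_FAST t → push 8. Stack: [8]
LOAD_CONST → push 1. Stack: [8, 1]
BINARY_OP * → 8 * 1 = 8. Stack: [8]
LOAD_CONST → push 1. Stack: [8, 1]
BINARY_OP >> → 8 >> 1 = 4. Stack: [4]
STORE_FAST r → r=4. Stack: []
LOAD_CONST → push 0. Stack: [0]
STORE_FAST i → i=0. Stack: []
LOAD_FAST i → push 0. Stack: [0]
LOAD_CONST → push 3. Stack: [0, 3]
COMPARE_OP bool(<) → 0 vs 3 = True. Stack: [True]
POP_JUMP_IF_FALSE → pop True; no jump. Stack: []
LOAD_FAST t → push 8. Stack: [8]
LOAD_CONST → push 10. Stack: [8, 10]
BINARY_OP * → 8 * 10 = 80. Stack: [80]
STORE_FAST t → t=80. Stack: []
LOAD_FAST i → push 0. Stack: [0]
LOAD_CONST → push 1. Stack: [0, 1]
BINARY_OP + → 0 + 1 = 1. Stack: [1]
STORE_FAST i → i=1. Stack: []
LOAD_FAST i → push 1. Stack: [1]
LOAD_CONST → push 3. Stack: [1, 3]
COMPARE_OP bool(<) → 1 vs 3 = True. Stack: [True]
POP_JUMP_IF_FALSE → pop True; no jump. Stack: []
LOAD_FAST t → push 80. Stack: [80]
LOAD_CONST → push 10. Stack: [80, 10]
BINARY_OP * → 80 * 10 = 800. Stack: [800]
STORE_FAST t → t=800. Stack: []
LOAD_FAST i → push 1. Stack: [1]
LOAD_CONST → push 1. Stack: [1, 1]
BINARY_OP + → 1 + 1 = 2. Stack: [2]
STORE_FAST i → i=2. Stack: []
LOAD_FAST i → push 2. Stack: [2]
LOAD_CONST → push 3. Stack: [2, 3]
COMPARE_OP bool(<) → 2 vs 3 = True. Stack: [True]
POP_JUMP_IF_FALSE → pop True; no jump. Stack: []
LOAD_FAST t → push 800. Stack: [800]
LOAD_CONST → push 10. Stack: [800, 10]
BINARY_OP * → 800 * 10 = 8000. Stack: [8000]
STORE_FAST t → t=8000. Stack: []
LOAD_FAST i → push 2. Stack: [2]
LOAD_CONST → push 1. Stack: [2, 1]
BINARY_OP + → 2 + 1 = 3. Stack: [3]
STORE_FAST i → i=3. Stack: []
LOAD_FAST i → push 3. Stack: [3]
LOAD_CONST → push 3. Stack: [3, 3]
COMPARE_OP bool(<) → 3 vs 3 = False. Stack: [False]
POP_JUMP_IF_FALSE → pop False; jump. Stack: []
LOAD_FAST t → push 8000. Stack: [8000]
RETURN_VALUE → return 8000.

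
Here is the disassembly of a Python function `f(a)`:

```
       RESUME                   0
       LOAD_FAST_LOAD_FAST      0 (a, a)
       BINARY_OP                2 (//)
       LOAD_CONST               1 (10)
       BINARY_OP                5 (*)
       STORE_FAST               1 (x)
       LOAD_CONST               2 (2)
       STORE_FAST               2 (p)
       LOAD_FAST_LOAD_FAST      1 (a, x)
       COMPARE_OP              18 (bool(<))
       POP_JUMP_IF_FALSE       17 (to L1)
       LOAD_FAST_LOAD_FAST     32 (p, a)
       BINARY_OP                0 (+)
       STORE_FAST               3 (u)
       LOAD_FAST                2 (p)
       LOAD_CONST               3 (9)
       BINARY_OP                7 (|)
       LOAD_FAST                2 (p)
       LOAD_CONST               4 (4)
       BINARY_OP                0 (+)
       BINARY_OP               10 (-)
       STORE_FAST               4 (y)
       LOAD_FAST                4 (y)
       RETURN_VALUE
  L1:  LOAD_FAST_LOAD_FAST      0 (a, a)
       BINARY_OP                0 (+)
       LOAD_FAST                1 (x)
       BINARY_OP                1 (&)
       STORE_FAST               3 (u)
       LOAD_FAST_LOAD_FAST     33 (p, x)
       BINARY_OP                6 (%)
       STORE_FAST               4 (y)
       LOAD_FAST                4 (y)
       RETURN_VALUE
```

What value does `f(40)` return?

2

LOAD_FAST_LOAD_FAST a,a → push 40,40. Stack: [40, 40]
BINARY_OP // → 40 // 40 = 1. Stack: [1]
LOAD_CONST → push 10. Stack: [1, 10]
BINARY_OP * → 1 * 10 = 10. Stack: [10]
STORE_FAST x → x=10. Stack: []
LOAD_CONST → push 2. Stack: [2]
STORE_FAST p → p=2. Stack: []
LOAD_FAST_LOAD_FAST a,x → push 40,10. Stack: [40, 10]
COMPARE_OP bool(<) → 40 vs 10 = False. Stack: [False]
POP_JUMP_IF_FALSE → pop False; jump. Stack: []
LOAD_FAST_LOAD_FAST a,a → push 40,40. Stack: [40, 40]
BINARY_OP + → 40 + 40 = 80. Stack: [80]
LOAD_FAST x → push 10. Stack: [80, 10]
BINARY_OP & → 80 & 10 = 0. Stack: [0]
STORE_FAST u → u=0. Stack: []
LOAD_FAST_LOAD_FAST p,x → push 2,10. Stack: [2, 10]
BINARY_OP % → 2 % 10 = 2. Stack: [2]
STORE_FAST y → y=2. Stack: []
LOAD_FAST y → push 2. Stack: [2]
RETURN_VALUE → return 2.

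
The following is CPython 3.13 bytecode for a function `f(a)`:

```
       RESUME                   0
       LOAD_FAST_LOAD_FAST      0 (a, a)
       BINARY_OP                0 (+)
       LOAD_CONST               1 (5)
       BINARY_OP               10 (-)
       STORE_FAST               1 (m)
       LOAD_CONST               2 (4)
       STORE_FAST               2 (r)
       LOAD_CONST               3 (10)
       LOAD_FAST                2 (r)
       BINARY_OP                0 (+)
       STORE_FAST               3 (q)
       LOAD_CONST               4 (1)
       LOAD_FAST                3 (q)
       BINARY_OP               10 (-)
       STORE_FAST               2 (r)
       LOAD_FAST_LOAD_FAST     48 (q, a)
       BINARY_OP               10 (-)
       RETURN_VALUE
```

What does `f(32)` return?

-18

LOAD_FAST_LOAD_FAST a,a → push 32,32. Stack: [32, 32]
BINARY_OP + → 32 + 32 = 64. Stack: [64]
LOAD_CONST → push 5. Stack: [64, 5]
BINARY_OP - → 64 - 5 = 59. Stack: [59]
STORE_FAST m → m=59. Stack: []
LOAD_CONST → push 4. Stack: [4]
STORE_FAST r → r=4. Stack: []
LOAD_CONST → push 10. Stack: [10]
LOAD_FAST r → push 4. Stack: [10, 4]
BINARY_OP + → 10 + 4 = 14. Stack: [14]
STORE_FAST q → q=14. Stack: []
LOAD_CONST → push 1. Stack: [1]
LOAD_FAST q → push 14. Stack: [1, 14]
BINARY_OP - → 1 - 14 = -13. Stack: [-13]
STORE_FAST r → r=-13. Stack: []
LOAD_FAST_LOAD_FAST q,a → push 14,32. Stack: [14, 32]
BINARY_OP - → 14 - 32 = -18. Stack: [-18]
RETURN_VALUE → return -18.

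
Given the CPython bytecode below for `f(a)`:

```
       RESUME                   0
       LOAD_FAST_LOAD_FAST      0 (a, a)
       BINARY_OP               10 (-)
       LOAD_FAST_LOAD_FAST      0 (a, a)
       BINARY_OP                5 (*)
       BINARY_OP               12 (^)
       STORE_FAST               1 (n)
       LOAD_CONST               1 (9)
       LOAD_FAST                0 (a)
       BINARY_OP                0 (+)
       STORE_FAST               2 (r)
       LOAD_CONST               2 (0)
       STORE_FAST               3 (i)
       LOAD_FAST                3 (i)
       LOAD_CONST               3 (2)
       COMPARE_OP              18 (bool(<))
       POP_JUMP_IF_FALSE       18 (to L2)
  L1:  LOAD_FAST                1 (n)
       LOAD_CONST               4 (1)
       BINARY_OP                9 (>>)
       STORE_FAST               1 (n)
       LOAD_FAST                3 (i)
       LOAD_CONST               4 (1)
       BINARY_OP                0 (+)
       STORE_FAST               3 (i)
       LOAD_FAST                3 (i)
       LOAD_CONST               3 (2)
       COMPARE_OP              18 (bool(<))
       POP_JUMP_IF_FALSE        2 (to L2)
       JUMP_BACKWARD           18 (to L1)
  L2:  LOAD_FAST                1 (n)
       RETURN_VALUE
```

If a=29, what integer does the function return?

LOAD_FAST_LOAD_FAST a,a → push 29,29. Stack: [29, 29]
BINARY_OP - → 29 - 29 = 0. Stack: [0]
LOAD_FAST_LOAD_FAST a,a → push 29,29. Stack: [0, 29, 29]
BINARY_OP * → 29 * 29 = 841. Stack: [0, 841]
BINARY_OP ^ → 0 ^ 841 = 841. Stack: [841]
STORE_FAST n → n=841. Stack: []
LOAD_CONST → push 9. Stack: [9]
LOAD_FAST a → push 29. Stack: [9, 29]
BINARY_OP + → 9 + 29 = 38. Stack: [38]
STORE_FAST r → r=38. Stack: []
LOAD_CONST → push 0. Stack: [0]
STORE_FAST i → i=0. Stack: []
LOAD_FAST i → push 0. Stack: [0]
LOAD_CONST → push 2. Stack: [0, 2]
COMPARE_OP bool(<) → 0 vs 2 = True. Stack: [True]
POP_JUMP_IF_FALSE → pop True; no jump. Stack: []
LOAD_FAST n → push 841. Stack: [841]
LOAD_CONST → push 1. Stack: [841, 1]
BINARY_OP >> → 841 >> 1 = 420. Stack: [420]
STORE_FAST n → n=420. Stack: []
LOAD_FAST i → push 0. Stack: [0]
LOAD_CONST → push 1. Stack: [0, 1]
BINARY_OP + → 0 + 1 = 1. Stack: [1]
STORE_FAST i → i=1. Stack: []
LOAD_FAST i → push 1. Stack: [1]
LOAD_CONST → push 2. Stack: [1, 2]
COMPARE_OP bool(<) → 1 vs 2 = True. Stack: [True]
POP_JUMP_IF_FALSE → pop True; no jump. Stack: []
LOAD_FAST n → push 420. Stack: [420]
LOAD_CONST → push 1. Stack: [420, 1]
BINARY_OP >> → 420 >> 1 = 210. Stack: [210]
STORE_FAST n → n=210. Stack: []
LOAD_FAST i → push 1. Stack: [1]
LOAD_CONST → push 1. Stack: [1, 1]
BINARY_OP + → 1 + 1 = 2. Stack: [2]
STORE_FAST i → i=2. Stack: []
LOAD_FAST i → push 2. Stack: [2]
LOAD_CONST → push 2. Stack: [2, 2]
COMPARE_OP bool(<) → 2 vs 2 = False. Stack: [False]
POP_JUMP_IF_FALSE → pop False; jump. Stack: []
LOAD_FAST n → push 210. Stack: [210]
RETURN_VALUE → return 210.

210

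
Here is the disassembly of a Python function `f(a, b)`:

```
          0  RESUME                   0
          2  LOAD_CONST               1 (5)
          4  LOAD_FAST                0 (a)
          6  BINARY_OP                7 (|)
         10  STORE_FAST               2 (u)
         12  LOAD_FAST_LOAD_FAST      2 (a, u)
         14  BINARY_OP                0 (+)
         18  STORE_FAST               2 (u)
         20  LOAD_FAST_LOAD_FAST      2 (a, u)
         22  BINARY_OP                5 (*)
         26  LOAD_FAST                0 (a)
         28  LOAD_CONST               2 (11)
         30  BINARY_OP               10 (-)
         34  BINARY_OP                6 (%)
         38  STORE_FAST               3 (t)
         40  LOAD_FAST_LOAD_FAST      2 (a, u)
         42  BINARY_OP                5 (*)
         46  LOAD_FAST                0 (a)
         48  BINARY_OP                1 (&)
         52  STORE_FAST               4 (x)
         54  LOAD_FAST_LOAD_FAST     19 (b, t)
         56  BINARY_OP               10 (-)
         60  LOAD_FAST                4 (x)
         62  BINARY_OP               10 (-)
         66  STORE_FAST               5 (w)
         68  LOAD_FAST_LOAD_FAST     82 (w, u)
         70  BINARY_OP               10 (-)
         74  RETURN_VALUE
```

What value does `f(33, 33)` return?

LOAD_CONST → push 5. Stack: [5]
LOAD_FAST a → push 33. Stack: [5, 33]
BINARY_OP | → 5 | 33 = 37. Stack: [37]
STORE_FAST u → u=37. Stack: []
LOAD_FAST_LOAD_FAST a,u → push 33,37. Stack: [33, 37]
BINARY_OP + → 33 + 37 = 70. Stack: [70]
STORE_FAST u → u=70. Stack: []
LOAD_FAST_LOAD_FAST a,u → push 33,70. Stack: [33, 70]
BINARY_OP * → 33 * 70 = 2310. Stack: [2310]
LOAD_FAST a → push 33. Stack: [2310, 33]
LOAD_CONST → push 11. Stack: [2310, 33, 11]
BINARY_OP - → 33 - 11 = 22. Stack: [2310, 22]
BINARY_OP % → 2310 % 22 = 0. Stack: [0]
STORE_FAST t → t=0. Stack: []
LOAD_FAST_LOAD_FAST a,u → push 33,70. Stack: [33, 70]
BINARY_OP * → 33 * 70 = 2310. Stack: [2310]
LOAD_FAST a → push 33. Stack: [2310, 33]
BINARY_OP & → 2310 & 33 = 0. Stack: [0]
STORE_FAST x → x=0. Stack: []
LOAD_FAST_LOAD_FAST b,t → push 33,0. Stack: [33, 0]
BINARY_OP - → 33 - 0 = 33. Stack: [33]
LOAD_FAST x → push 0. Stack: [33, 0]
BINARY_OP - → 33 - 0 = 33. Stack: [33]
STORE_FAST w → w=33. Stack: []
LOAD_FAST_LOAD_FAST w,u → push 33,70. Stack: [33, 70]
BINARY_OP - → 33 - 70 = -37. Stack: [-37]
RETURN_VALUE → return -37.

-37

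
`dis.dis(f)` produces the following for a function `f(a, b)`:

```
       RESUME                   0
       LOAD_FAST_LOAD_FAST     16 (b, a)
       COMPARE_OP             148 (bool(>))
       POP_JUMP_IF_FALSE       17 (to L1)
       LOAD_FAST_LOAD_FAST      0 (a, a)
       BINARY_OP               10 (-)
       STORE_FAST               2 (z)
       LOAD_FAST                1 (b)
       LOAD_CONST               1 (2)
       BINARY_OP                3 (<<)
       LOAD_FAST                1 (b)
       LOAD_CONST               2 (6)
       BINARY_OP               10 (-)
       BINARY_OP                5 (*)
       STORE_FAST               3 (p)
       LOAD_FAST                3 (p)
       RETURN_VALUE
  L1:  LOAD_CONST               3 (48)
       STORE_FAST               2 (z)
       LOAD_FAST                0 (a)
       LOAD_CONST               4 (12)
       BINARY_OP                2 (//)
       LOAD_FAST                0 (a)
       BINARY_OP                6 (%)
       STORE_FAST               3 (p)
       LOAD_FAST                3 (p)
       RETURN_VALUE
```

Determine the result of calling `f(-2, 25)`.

1900

LOAD_FAST_LOAD_FAST b,a → push 25,-2. Stack: [25, -2]
COMPARE_OP bool(>) → 25 vs -2 = True. Stack: [True]
POP_JUMP_IF_FALSE → pop True; no jump. Stack: []
LOAD_FAST_LOAD_FAST a,a → push -2,-2. Stack: [-2, -2]
BINARY_OP - → -2 - -2 = 0. Stack: [0]
STORE_FAST z → z=0. Stack: []
LOAD_FAST b → push 25. Stack: [25]
LOAD_CONST → push 2. Stack: [25, 2]
BINARY_OP << → 25 << 2 = 100. Stack: [100]
LOAD_FAST b → push 25. Stack: [100, 25]
LOAD_CONST → push 6. Stack: [100, 25, 6]
BINARY_OP - → 25 - 6 = 19. Stack: [100, 19]
BINARY_OP * → 100 * 19 = 1900. Stack: [1900]
STORE_FAST p → p=1900. Stack: []
LOAD_FAST p → push 1900. Stack: [1900]
RETURN_VALUE → return 1900.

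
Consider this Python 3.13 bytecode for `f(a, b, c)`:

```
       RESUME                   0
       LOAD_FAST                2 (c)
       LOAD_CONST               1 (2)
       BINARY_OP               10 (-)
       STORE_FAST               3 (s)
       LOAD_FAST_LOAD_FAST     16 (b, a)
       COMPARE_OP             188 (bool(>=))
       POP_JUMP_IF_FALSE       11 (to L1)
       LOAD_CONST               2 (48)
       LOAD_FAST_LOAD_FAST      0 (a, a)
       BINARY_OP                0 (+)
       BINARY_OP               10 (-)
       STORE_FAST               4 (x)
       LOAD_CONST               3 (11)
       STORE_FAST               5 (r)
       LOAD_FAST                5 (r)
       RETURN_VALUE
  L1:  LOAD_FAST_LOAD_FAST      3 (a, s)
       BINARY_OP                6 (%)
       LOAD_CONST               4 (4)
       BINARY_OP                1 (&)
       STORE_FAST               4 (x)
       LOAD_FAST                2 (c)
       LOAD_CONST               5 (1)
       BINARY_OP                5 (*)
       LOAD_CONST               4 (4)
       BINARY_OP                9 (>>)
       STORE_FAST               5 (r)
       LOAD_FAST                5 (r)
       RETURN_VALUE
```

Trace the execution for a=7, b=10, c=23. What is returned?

11

LOAD_FAST c → push 23. Stack: [23]
LOAD_CONST → push 2. Stack: [23, 2]
BINARY_OP - → 23 - 2 = 21. Stack: [21]
STORE_FAST s → s=21. Stack: []
LOAD_FAST_LOAD_FAST b,a → push 10,7. Stack: [10, 7]
COMPARE_OP bool(>=) → 10 vs 7 = True. Stack: [True]
POP_JUMP_IF_FALSE → pop True; no jump. Stack: []
LOAD_CONST → push 48. Stack: [48]
LOAD_FAST_LOAD_FAST a,a → push 7,7. Stack: [48, 7, 7]
BINARY_OP + → 7 + 7 = 14. Stack: [48, 14]
BINARY_OP - → 48 - 14 = 34. Stack: [34]
STORE_FAST x → x=34. Stack: []
LOAD_CONST → push 11. Stack: [11]
STORE_FAST r → r=11. Stack: []
LOAD_FAST r → push 11. Stack: [11]
RETURN_VALUE → return 11.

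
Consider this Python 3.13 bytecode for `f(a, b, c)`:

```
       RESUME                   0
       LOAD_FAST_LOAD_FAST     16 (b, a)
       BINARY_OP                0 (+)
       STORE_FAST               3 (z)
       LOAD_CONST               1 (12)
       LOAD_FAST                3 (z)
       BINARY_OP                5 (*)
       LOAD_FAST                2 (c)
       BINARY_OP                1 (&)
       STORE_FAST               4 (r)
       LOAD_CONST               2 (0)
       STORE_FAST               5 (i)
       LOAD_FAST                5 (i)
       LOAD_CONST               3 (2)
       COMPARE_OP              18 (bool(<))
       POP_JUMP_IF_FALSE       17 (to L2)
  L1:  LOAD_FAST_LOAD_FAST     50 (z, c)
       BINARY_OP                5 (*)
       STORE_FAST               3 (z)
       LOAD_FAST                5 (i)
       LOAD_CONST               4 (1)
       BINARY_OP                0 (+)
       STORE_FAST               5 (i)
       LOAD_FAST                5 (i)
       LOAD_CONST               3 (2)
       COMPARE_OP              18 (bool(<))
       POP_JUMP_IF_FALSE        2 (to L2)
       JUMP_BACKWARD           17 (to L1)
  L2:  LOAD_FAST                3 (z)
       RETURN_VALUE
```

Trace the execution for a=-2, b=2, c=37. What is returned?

0

LOAD_FAST_LOAD_FAST b,a → push 2,-2. Stack: [2, -2]
BINARY_OP + → 2 + -2 = 0. Stack: [0]
STORE_FAST z → z=0. Stack: []
LOAD_CONST → push 12. Stack: [12]
LOAD_FAST z → push 0. Stack: [12, 0]
BINARY_OP * → 12 * 0 = 0. Stack: [0]
LOAD_FAST c → push 37. Stack: [0, 37]
BINARY_OP & → 0 & 37 = 0. Stack: [0]
STORE_FAST r → r=0. Stack: []
LOAD_CONST → push 0. Stack: [0]
STORE_FAST i → i=0. Stack: []
LOAD_FAST i → push 0. Stack: [0]
LOAD_CONST → push 2. Stack: [0, 2]
COMPARE_OP bool(<) → 0 vs 2 = True. Stack: [True]
POP_JUMP_IF_FALSE → pop True; no jump. Stack: []
LOAD_FAST_LOAD_FAST z,c → push 0,37. Stack: [0, 37]
BINARY_OP * → 0 * 37 = 0. Stack: [0]
STORE_FAST z → z=0. Stack: []
LOAD_FAST i → push 0. Stack: [0]
LOAD_CONST → push 1. Stack: [0, 1]
BINARY_OP + → 0 + 1 = 1. Stack: [1]
STORE_FAST i → i=1. Stack: []
LOAD_FAST i → push 1. Stack: [1]
LOAD_CONST → push 2. Stack: [1, 2]
COMPARE_OP bool(<) → 1 vs 2 = True. Stack: [True]
POP_JUMP_IF_FALSE → pop True; no jump. Stack: []
LOAD_FAST_LOAD_FAST z,c → push 0,37. Stack: [0, 37]
BINARY_OP * → 0 * 37 = 0. Stack: [0]
STORE_FAST z → z=0. Stack: []
LOAD_FAST i → push 1. Stack: [1]
LOAD_CONST → push 1. Stack: [1, 1]
BINARY_OP + → 1 + 1 = 2. Stack: [2]
STORE_FAST i → i=2. Stack: []
LOAD_FAST i → push 2. Stack: [2]
LOAD_CONST → push 2. Stack: [2, 2]
COMPARE_OP bool(<) → 2 vs 2 = False. Stack: [False]
POP_JUMP_IF_FALSE → pop False; jump. Stack: []
LOAD_FAST z → push 0. Stack: [0]
RETURN_VALUE → return 0.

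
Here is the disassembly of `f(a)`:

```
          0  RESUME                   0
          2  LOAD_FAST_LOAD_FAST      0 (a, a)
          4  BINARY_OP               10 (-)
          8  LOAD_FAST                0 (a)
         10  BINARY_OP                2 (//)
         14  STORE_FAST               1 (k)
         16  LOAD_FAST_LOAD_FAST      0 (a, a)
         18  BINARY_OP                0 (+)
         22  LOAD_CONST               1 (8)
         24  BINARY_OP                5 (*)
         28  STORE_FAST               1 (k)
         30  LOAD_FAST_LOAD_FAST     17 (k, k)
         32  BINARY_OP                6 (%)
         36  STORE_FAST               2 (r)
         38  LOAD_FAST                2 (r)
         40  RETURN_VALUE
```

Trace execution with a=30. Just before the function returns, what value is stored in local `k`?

480

LOAD_FAST_LOAD_FAST a,a → push 30,30. Stack: [30, 30]
BINARY_OP - → 30 - 30 = 0. Stack: [0]
LOAD_FAST a → push 30. Stack: [0, 30]
BINARY_OP // → 0 // 30 = 0. Stack: [0]
STORE_FAST k → k=0. Stack: []
LOAD_FAST_LOAD_FAST a,a → push 30,30. Stack: [30, 30]
BINARY_OP + → 30 + 30 = 60. Stack: [60]
LOAD_CONST → push 8. Stack: [60, 8]
BINARY_OP * → 60 * 8 = 480. Stack: [480]
STORE_FAST k → k=480. Stack: []
LOAD_FAST_LOAD_FAST k,k → push 480,480. Stack: [480, 480]
BINARY_OP % → 480 % 480 = 0. Stack: [0]
STORE_FAST r → r=0. Stack: []
LOAD_FAST r → push 0. Stack: [0]
RETURN_VALUE → return 0.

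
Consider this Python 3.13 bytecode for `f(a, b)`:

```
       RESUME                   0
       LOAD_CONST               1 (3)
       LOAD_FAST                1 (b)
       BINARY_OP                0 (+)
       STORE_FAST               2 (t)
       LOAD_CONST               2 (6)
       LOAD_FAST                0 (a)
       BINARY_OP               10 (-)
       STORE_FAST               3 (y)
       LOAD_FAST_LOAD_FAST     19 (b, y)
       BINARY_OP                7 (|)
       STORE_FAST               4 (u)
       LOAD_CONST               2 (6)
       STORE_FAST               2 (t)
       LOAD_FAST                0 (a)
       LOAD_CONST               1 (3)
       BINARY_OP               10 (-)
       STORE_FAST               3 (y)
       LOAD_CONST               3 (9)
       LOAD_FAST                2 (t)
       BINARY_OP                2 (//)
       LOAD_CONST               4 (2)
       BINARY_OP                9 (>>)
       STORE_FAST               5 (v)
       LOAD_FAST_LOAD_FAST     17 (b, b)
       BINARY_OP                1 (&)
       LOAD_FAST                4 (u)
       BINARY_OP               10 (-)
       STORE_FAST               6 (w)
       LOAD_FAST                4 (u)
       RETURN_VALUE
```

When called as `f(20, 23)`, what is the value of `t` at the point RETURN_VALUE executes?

6

LOAD_CONST → push 3. Stack: [3]
LOAD_FAST b → push 23. Stack: [3, 23]
BINARY_OP + → 3 + 23 = 26. Stack: [26]
STORE_FAST t → t=26. Stack: []
LOAD_CONST → push 6. Stack: [6]
LOAD_FAST a → push 20. Stack: [6, 20]
BINARY_OP - → 6 - 20 = -14. Stack: [-14]
STORE_FAST y → y=-14. Stack: []
LOAD_FAST_LOAD_FAST b,y → push 23,-14. Stack: [23, -14]
BINARY_OP | → 23 | -14 = -9. Stack: [-9]
STORE_FAST u → u=-9. Stack: []
LOAD_CONST → push 6. Stack: [6]
STORE_FAST t → t=6. Stack: []
LOAD_FAST a → push 20. Stack: [20]
LOAD_CONST → push 3. Stack: [20, 3]
BINARY_OP - → 20 - 3 = 17. Stack: [17]
STORE_FAST y → y=17. Stack: []
LOAD_CONST → push 9. Stack: [9]
LOAD_FAST t → push 6. Stack: [9, 6]
BINARY_OP // → 9 // 6 = 1. Stack: [1]
LOAD_CONST → push 2. Stack: [1, 2]
BINARY_OP >> → 1 >> 2 = 0. Stack: [0]
STORE_FAST v → v=0. Stack: []
LOAD_FAST_LOAD_FAST b,b → push 23,23. Stack: [23, 23]
BINARY_OP & → 23 & 23 = 23. Stack: [23]
LOAD_FAST u → push -9. Stack: [23, -9]
BINARY_OP - → 23 - -9 = 32. Stack: [32]
STORE_FAST w → w=32. Stack: []
LOAD_FAST u → push -9. Stack: [-9]
RETURN_VALUE → return -9.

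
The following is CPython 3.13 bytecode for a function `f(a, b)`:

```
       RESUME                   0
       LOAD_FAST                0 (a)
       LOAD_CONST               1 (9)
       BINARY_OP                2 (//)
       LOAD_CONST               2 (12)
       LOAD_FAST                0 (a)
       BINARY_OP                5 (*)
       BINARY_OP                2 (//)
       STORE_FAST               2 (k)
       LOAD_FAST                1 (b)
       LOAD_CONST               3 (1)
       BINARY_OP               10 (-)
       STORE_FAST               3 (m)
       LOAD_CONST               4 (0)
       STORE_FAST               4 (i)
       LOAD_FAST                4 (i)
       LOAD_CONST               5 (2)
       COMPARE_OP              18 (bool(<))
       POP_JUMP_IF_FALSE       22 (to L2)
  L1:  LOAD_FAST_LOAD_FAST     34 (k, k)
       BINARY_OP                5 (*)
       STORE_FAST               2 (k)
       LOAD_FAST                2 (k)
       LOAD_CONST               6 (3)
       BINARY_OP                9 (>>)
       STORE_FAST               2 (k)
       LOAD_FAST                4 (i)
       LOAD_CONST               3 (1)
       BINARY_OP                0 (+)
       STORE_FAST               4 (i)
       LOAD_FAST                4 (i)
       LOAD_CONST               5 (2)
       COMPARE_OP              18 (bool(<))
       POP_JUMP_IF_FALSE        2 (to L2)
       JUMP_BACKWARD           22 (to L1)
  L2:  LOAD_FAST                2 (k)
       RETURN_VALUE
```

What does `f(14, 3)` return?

LOAD_FAST a → push 14. Stack: [14]
LOAD_CONST → push 9. Stack: [14, 9]
BINARY_OP // → 14 // 9 = 1. Stack: [1]
LOAD_CONST → push 12. Stack: [1, 12]
LOAD_FAST a → push 14. Stack: [1, 12, 14]
BINARY_OP * → 12 * 14 = 168. Stack: [1, 168]
BINARY_OP // → 1 // 168 = 0. Stack: [0]
STORE_FAST k → k=0. Stack: []
LOAD_FAST b → push 3. Stack: [3]
LOAD_CONST → push 1. Stack: [3, 1]
BINARY_OP - → 3 - 1 = 2. Stack: [2]
STORE_FAST m → m=2. Stack: []
LOAD_CONST → push 0. Stack: [0]
STORE_FAST i → i=0. Stack: []
LOAD_FAST i → push 0. Stack: [0]
LOAD_CONST → push 2. Stack: [0, 2]
COMPARE_OP bool(<) → 0 vs 2 = True. Stack: [True]
POP_JUMP_IF_FALSE → pop True; no jump. Stack: []
LOAD_FAST_LOAD_FAST k,k → push 0,0. Stack: [0, 0]
BINARY_OP * → 0 * 0 = 0. Stack: [0]
STORE_FAST k → k=0. Stack: []
LOAD_FAST k → push 0. Stack: [0]
LOAD_CONST → push 3. Stack: [0, 3]
BINARY_OP >> → 0 >> 3 = 0. Stack: [0]
STORE_FAST k → k=0. Stack: []
LOAD_FAST i → push 0. Stack: [0]
LOAD_CONST → push 1. Stack: [0, 1]
BINARY_OP + → 0 + 1 = 1. Stack: [1]
STORE_FAST i → i=1. Stack: []
LOAD_FAST i → push 1. Stack: [1]
LOAD_CONST → push 2. Stack: [1, 2]
COMPARE_OP bool(<) → 1 vs 2 = True. Stack: [True]
POP_JUMP_IF_FALSE → pop True; no jump. Stack: []
LOAD_FAST_LOAD_FAST k,k → push 0,0. Stack: [0, 0]
BINARY_OP * → 0 * 0 = 0. Stack: [0]
STORE_FAST k → k=0. Stack: []
LOAD_FAST k → push 0. Stack: [0]
LOAD_CONST → push 3. Stack: [0, 3]
BINARY_OP >> → 0 >> 3 = 0. Stack: [0]
STORE_FAST k → k=0. Stack: []
LOAD_FAST i → push 1. Stack: [1]
LOAD_CONST → push 1. Stack: [1, 1]
BINARY_OP + → 1 + 1 = 2. Stack: [2]
STORE_FAST i → i=2. Stack: []
LOAD_FAST i → push 2. Stack: [2]
LOAD_CONST → push 2. Stack: [2, 2]
COMPARE_OP bool(<) → 2 vs 2 = False. Stack: [False]
POP_JUMP_IF_FALSE → pop False; jump. Stack: []
LOAD_FAST k → push 0. Stack: [0]
RETURN_VALUE → return 0.

0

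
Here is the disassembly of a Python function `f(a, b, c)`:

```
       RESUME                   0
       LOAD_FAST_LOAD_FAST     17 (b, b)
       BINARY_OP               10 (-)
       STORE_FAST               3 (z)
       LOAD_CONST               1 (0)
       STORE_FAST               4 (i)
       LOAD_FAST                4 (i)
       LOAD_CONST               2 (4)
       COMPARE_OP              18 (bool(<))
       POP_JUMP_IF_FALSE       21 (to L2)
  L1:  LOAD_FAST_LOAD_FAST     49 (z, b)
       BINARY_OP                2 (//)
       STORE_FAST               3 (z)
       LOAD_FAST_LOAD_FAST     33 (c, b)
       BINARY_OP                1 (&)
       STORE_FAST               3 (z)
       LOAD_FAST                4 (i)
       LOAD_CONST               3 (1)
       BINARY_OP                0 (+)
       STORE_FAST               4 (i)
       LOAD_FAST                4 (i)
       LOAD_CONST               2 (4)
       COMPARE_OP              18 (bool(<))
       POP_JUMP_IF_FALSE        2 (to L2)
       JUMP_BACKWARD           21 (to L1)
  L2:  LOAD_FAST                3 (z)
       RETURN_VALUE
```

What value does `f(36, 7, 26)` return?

LOAD_FAST_LOAD_FAST b,b → push 7,7
BINARY_OP - → 7 - 7 = 0
STORE_FAST z → z=0
LOAD_CONST → push 0
STORE_FAST i → i=0
LOAD_FAST i → push 0
LOAD_CONST → push 4
COMPARE_OP bool(<) → 0 vs 4 = True
POP_JUMP_IF_FALSE → pop True; no jump
LOAD_FAST_LOAD_FAST z,b → push 0,7
BINARY_OP // → 0 // 7 = 0
STORE_FAST z → z=0
LOAD_FAST_LOAD_FAST c,b → push 26,7
BINARY_OP & → 26 & 7 = 2
STORE_FAST z → z=2
LOAD_FAST i → push 0
LOAD_CONST → push 1
BINARY_OP + → 0 + 1 = 1
STORE_FAST i → i=1
LOAD_FAST i → push 1
LOAD_CONST → push 4
COMPARE_OP bool(<) → 1 vs 4 = True
POP_JUMP_IF_FALSE → pop True; no jump
LOAD_FAST_LOAD_FAST z,b → push 2,7
BINARY_OP // → 2 // 7 = 0
STORE_FAST z → z=0
LOAD_FAST_LOAD_FAST c,b → push 26,7
BINARY_OP & → 26 & 7 = 2
STORE_FAST z → z=2
LOAD_FAST i → push 1
LOAD_CONST → push 1
BINARY_OP + → 1 + 1 = 2
STORE_FAST i → i=2
LOAD_FAST i → push 2
LOAD_CONST → push 4
COMPARE_OP bool(<) → 2 vs 4 = True
POP_JUMP_IF_FALSE → pop True; no jump
LOAD_FAST_LOAD_FAST z,b → push 2,7
BINARY_OP // → 2 // 7 = 0
STORE_FAST z → z=0
LOAD_FAST_LOAD_FAST c,b → push 26,7
BINARY_OP & → 26 & 7 = 2
STORE_FAST z → z=2
LOAD_FAST i → push 2
LOAD_CONST → push 1
BINARY_OP + → 2 + 1 = 3
STORE_FAST i → i=3
LOAD_FAST i → push 3
LOAD_CONST → push 4
COMPARE_OP bool(<) → 3 vs 4 = True
POP_JUMP_IF_FALSE → pop True; no jump
LOAD_FAST_LOAD_FAST z,b → push 2,7
BINARY_OP // → 2 // 7 = 0
STORE_FAST z → z=0
LOAD_FAST_LOAD_FAST c,b → push 26,7
BINARY_OP & → 26 & 7 = 2
STORE_FAST z → z=2
LOAD_FAST i → push 3
LOAD_CONST → push 1
BINARY_OP + → 3 + 1 = 4
STORE_FAST i → i=4
LOAD_FAST i → push 4
LOAD_CONST → push 4
COMPARE_OP bool(<) → 4 vs 4 = False
POP_JUMP_IF_FALSE → pop False; jump
LOAD_FAST z → push 2
RETURN_VALUE → return 2.

2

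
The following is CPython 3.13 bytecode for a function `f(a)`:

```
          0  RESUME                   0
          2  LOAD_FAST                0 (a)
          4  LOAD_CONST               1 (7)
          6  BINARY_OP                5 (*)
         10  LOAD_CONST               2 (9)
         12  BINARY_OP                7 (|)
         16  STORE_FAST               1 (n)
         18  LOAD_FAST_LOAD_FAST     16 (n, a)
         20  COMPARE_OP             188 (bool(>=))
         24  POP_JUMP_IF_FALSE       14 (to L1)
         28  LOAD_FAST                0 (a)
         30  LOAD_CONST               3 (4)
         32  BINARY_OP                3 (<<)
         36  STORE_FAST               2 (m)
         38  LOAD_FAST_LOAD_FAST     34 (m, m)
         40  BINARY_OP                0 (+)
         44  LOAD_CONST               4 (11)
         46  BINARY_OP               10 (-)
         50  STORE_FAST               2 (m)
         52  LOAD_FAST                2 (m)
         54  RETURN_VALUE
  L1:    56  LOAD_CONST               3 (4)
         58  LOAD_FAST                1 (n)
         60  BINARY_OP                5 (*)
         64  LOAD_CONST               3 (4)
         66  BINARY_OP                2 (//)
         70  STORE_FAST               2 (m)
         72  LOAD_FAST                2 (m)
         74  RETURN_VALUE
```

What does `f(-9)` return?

-55

LOAD_FAST a → push -9. Stack: [-9]
LOAD_CONST → push 7. Stack: [-9, 7]
BINARY_OP * → -9 * 7 = -63. Stack: [-63]
LOAD_CONST → push 9. Stack: [-63, 9]
BINARY_OP | → -63 | 9 = -55. Stack: [-55]
STORE_FAST n → n=-55. Stack: []
LOAD_FAST_LOAD_FAST n,a → push -55,-9. Stack: [-55, -9]
COMPARE_OP bool(>=) → -55 vs -9 = False. Stack: [False]
POP_JUMP_IF_FALSE → pop False; jump. Stack: []
LOAD_CONST → push 4. Stack: [4]
LOAD_FAST n → push -55. Stack: [4, -55]
BINARY_OP * → 4 * -55 = -220. Stack: [-220]
LOAD_CONST → push 4. Stack: [-220, 4]
BINARY_OP // → -220 // 4 = -55. Stack: [-55]
STORE_FAST m → m=-55. Stack: []
LOAD_FAST m → push -55. Stack: [-55]
RETURN_VALUE → return -55.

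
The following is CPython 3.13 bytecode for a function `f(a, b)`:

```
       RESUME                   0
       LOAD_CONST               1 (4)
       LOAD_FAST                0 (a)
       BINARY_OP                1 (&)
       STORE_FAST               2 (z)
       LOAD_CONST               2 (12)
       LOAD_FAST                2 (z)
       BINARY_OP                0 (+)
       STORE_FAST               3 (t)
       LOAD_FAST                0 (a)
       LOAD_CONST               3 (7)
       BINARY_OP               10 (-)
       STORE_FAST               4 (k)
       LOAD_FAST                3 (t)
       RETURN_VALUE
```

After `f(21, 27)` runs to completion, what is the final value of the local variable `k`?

LOAD_CONST → push 4. Stack: [4]
LOAD_FAST a → push 21. Stack: [4, 21]
BINARY_OP & → 4 & 21 = 4. Stack: [4]
STORE_FAST z → z=4. Stack: []
LOAD_CONST → push 12. Stack: [12]
LOAD_FAST z → push 4. Stack: [12, 4]
BINARY_OP + → 12 + 4 = 16. Stack: [16]
STORE_FAST t → t=16. Stack: []
LOAD_FAST a → push 21. Stack: [21]
LOAD_CONST → push 7. Stack: [21, 7]
BINARY_OP - → 21 - 7 = 14. Stack: [14]
STORE_FAST k → k=14. Stack: []
LOAD_FAST t → push 16. Stack: [16]
RETURN_VALUE → return 16.

14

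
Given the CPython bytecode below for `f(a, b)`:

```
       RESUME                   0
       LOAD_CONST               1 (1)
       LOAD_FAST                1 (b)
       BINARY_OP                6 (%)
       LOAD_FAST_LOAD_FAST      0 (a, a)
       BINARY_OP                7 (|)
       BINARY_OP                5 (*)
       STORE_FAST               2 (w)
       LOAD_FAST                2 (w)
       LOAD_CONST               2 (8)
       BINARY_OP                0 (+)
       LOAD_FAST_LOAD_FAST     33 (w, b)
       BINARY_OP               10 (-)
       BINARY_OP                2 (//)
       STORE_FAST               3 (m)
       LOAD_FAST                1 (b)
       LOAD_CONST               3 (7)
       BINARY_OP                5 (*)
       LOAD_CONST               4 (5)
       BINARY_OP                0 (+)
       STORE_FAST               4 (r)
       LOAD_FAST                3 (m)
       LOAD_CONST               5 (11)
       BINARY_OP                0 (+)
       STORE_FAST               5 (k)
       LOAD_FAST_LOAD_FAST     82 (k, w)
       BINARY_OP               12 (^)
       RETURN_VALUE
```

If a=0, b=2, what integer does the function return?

7

LOAD_CONST → push 1. Stack: [1]
LOAD_FAST b → push 2. Stack: [1, 2]
BINARY_OP % → 1 % 2 = 1. Stack: [1]
LOAD_FAST_LOAD_FAST a,a → push 0,0. Stack: [1, 0, 0]
BINARY_OP | → 0 | 0 = 0. Stack: [1, 0]
BINARY_OP * → 1 * 0 = 0. Stack: [0]
STORE_FAST w → w=0. Stack: []
LOAD_FAST w → push 0. Stack: [0]
LOAD_CONST → push 8. Stack: [0, 8]
BINARY_OP + → 0 + 8 = 8. Stack: [8]
LOAD_FAST_LOAD_FAST w,b → push 0,2. Stack: [8, 0, 2]
BINARY_OP - → 0 - 2 = -2. Stack: [8, -2]
BINARY_OP // → 8 // -2 = -4. Stack: [-4]
STORE_FAST m → m=-4. Stack: []
LOAD_FAST b → push 2. Stack: [2]
LOAD_CONST → push 7. Stack: [2, 7]
BINARY_OP * → 2 * 7 = 14. Stack: [14]
LOAD_CONST → push 5. Stack: [14, 5]
BINARY_OP + → 14 + 5 = 19. Stack: [19]
STORE_FAST r → r=19. Stack: []
LOAD_FAST m → push -4. Stack: [-4]
LOAD_CONST → push 11. Stack: [-4, 11]
BINARY_OP + → -4 + 11 = 7. Stack: [7]
STORE_FAST k → k=7. Stack: []
LOAD_FAST_LOAD_FAST k,w → push 7,0. Stack: [7, 0]
BINARY_OP ^ → 7 ^ 0 = 7. Stack: [7]
RETURN_VALUE → return 7.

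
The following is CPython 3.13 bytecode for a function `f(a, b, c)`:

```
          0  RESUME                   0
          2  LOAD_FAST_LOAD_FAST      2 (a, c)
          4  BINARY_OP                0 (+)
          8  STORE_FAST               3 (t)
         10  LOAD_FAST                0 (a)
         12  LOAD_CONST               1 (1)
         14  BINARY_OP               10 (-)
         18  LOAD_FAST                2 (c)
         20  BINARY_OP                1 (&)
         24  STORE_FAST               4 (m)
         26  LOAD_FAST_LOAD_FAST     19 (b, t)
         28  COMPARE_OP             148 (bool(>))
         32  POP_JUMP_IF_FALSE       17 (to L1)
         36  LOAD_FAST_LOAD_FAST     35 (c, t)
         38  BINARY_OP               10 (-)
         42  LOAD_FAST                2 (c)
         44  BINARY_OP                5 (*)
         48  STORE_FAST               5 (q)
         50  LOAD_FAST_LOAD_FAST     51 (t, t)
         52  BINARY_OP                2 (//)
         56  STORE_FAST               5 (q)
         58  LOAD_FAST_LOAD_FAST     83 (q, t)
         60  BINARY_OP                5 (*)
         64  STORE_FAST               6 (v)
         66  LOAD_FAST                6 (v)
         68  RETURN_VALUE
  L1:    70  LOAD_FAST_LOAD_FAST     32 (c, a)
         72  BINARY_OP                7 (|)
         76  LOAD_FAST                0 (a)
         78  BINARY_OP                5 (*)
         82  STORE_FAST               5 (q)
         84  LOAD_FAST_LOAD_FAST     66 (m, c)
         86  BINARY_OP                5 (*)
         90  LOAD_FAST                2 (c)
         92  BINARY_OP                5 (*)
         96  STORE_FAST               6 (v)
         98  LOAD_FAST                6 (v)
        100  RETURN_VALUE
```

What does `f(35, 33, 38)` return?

49096

LOAD_FAST_LOAD_FAST a,c → push 35,38. Stack: [35, 38]
BINARY_OP + → 35 + 38 = 73. Stack: [73]
STORE_FAST t → t=73. Stack: []
LOAD_FAST a → push 35. Stack: [35]
LOAD_CONST → push 1. Stack: [35, 1]
BINARY_OP - → 35 - 1 = 34. Stack: [34]
LOAD_FAST c → push 38. Stack: [34, 38]
BINARY_OP & → 34 & 38 = 34. Stack: [34]
STORE_FAST m → m=34. Stack: []
LOAD_FAST_LOAD_FAST b,t → push 33,73. Stack: [33, 73]
COMPARE_OP bool(>) → 33 vs 73 = False. Stack: [False]
POP_JUMP_IF_FALSE → pop False; jump. Stack: []
LOAD_FAST_LOAD_FAST c,a → push 38,35. Stack: [38, 35]
BINARY_OP | → 38 | 35 = 39. Stack: [39]
LOAD_FAST a → push 35. Stack: [39, 35]
BINARY_OP * → 39 * 35 = 1365. Stack: [1365]
STORE_FAST q → q=1365. Stack: []
LOAD_FAST_LOAD_FAST m,c → push 34,38. Stack: [34, 38]
BINARY_OP * → 34 * 38 = 1292. Stack: [1292]
LOAD_FAST c → push 38. Stack: [1292, 38]
BINARY_OP * → 1292 * 38 = 49096. Stack: [49096]
STORE_FAST v → v=49096. Stack: []
LOAD_FAST v → push 49096. Stack: [49096]
RETURN_VALUE → return 49096.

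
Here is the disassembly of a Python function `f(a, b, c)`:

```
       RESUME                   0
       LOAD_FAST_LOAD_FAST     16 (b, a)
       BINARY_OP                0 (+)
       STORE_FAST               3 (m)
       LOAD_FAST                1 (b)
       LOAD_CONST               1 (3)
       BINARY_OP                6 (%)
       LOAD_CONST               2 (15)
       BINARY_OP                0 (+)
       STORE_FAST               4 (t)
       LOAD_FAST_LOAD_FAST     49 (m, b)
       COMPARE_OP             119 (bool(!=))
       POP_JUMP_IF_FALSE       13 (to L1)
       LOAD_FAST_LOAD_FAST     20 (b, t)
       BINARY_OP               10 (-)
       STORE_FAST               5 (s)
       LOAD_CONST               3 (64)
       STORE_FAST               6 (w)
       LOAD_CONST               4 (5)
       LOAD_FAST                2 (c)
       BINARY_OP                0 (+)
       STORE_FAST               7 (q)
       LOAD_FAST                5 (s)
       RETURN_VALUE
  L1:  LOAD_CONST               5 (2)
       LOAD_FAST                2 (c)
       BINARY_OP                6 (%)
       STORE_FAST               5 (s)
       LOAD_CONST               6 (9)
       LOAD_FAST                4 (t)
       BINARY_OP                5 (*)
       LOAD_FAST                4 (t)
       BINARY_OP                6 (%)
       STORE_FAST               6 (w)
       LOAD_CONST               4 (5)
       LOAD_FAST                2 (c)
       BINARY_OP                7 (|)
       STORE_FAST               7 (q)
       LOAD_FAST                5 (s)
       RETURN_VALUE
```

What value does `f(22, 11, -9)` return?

-6

LOAD_FAST_LOAD_FAST b,a → push 11,22. Stack: [11, 22]
BINARY_OP + → 11 + 22 = 33. Stack: [33]
STORE_FAST m → m=33. Stack: []
LOAD_FAST b → push 11. Stack: [11]
LOAD_CONST → push 3. Stack: [11, 3]
BINARY_OP % → 11 % 3 = 2. Stack: [2]
LOAD_CONST → push 15. Stack: [2, 15]
BINARY_OP + → 2 + 15 = 17. Stack: [17]
STORE_FAST t → t=17. Stack: []
LOAD_FAST_LOAD_FAST m,b → push 33,11. Stack: [33, 11]
COMPARE_OP bool(!=) → 33 vs 11 = True. Stack: [True]
POP_JUMP_IF_FALSE → pop True; no jump. Stack: []
LOAD_FAST_LOAD_FAST b,t → push 11,17. Stack: [11, 17]
BINARY_OP - → 11 - 17 = -6. Stack: [-6]
STORE_FAST s → s=-6. Stack: []
LOAD_CONST → push 64. Stack: [64]
STORE_FAST w → w=64. Stack: []
LOAD_CONST → push 5. Stack: [5]
LOAD_FAST c → push -9. Stack: [5, -9]
BINARY_OP + → 5 + -9 = -4. Stack: [-4]
STORE_FAST q → q=-4. Stack: []
LOAD_FAST s → push -6. Stack: [-6]
RETURN_VALUE → return -6.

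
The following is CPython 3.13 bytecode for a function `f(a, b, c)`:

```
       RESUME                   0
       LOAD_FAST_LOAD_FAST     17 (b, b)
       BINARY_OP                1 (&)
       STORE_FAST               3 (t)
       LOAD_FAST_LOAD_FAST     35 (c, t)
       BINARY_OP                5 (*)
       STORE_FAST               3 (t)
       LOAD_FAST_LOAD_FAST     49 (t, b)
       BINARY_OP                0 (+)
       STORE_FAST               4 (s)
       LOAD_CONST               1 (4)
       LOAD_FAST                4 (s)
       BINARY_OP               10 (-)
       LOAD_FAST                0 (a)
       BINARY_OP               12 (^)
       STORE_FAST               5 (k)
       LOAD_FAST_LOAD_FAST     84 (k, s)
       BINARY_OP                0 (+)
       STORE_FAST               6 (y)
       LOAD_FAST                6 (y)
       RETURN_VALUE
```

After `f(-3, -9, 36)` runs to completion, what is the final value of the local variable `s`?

-333

LOAD_FAST_LOAD_FAST b,b → push -9,-9. Stack: [-9, -9]
BINARY_OP & → -9 & -9 = -9. Stack: [-9]
STORE_FAST t → t=-9. Stack: []
LOAD_FAST_LOAD_FAST c,t → push 36,-9. Stack: [36, -9]
BINARY_OP * → 36 * -9 = -324. Stack: [-324]
STORE_FAST t → t=-324. Stack: []
LOAD_FAST_LOAD_FAST t,b → push -324,-9. Stack: [-324, -9]
BINARY_OP + → -324 + -9 = -333. Stack: [-333]
STORE_FAST s → s=-333. Stack: []
LOAD_CONST → push 4. Stack: [4]
LOAD_FAST s → push -333. Stack: [4, -333]
BINARY_OP - → 4 - -333 = 337. Stack: [337]
LOAD_FAST a → push -3. Stack: [337, -3]
BINARY_OP ^ → 337 ^ -3 = -340. Stack: [-340]
STORE_FAST k → k=-340. Stack: []
LOAD_FAST_LOAD_FAST k,s → push -340,-333. Stack: [-340, -333]
BINARY_OP + → -340 + -333 = -673. Stack: [-673]
STORE_FAST y → y=-673. Stack: []
LOAD_FAST y → push -673. Stack: [-673]
RETURN_VALUE → return -673.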